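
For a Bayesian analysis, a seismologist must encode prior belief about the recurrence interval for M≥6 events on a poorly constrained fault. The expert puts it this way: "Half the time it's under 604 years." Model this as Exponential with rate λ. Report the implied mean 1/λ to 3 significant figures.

mean ≈ 871 years

Exponential median = ln 2 / λ, so λ = ln 2 / 604.0 = 0.00115.
Mean = 1/λ = 871 years.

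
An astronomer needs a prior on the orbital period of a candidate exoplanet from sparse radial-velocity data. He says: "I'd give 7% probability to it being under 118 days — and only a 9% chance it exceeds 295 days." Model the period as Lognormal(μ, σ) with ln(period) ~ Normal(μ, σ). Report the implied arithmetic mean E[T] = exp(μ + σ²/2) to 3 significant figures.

If T ~ Lognormal(μ,σ) then ln T ~ Normal(μ,σ), so the p-quantile of ln T is μ + z_p·σ.
ln(118) = 4.771 and ln(295) = 5.687; z_{0.07} = -1.476, z_{0.91} = 1.341.
σ = (5.687 − 4.771)/(1.341 − (-1.476)) = 0.325.
μ = 4.771 − (-1.476)·0.325 = 5.251.
E[T] = exp(μ + σ²/2) = exp(5.251 + 0.0529) = 201 days.

E[T] ≈ 201 days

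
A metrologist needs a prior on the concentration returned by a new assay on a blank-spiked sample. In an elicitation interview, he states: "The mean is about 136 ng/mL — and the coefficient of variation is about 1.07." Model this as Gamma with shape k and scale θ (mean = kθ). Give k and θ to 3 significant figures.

For Gamma(k, scale θ): mean = kθ, variance = kθ², so CV = 1/√k.
CV = 1.07, hence k = 1/CV² = 0.873.
Then θ = mean/k = 136/0.873 = 156.

k ≈ 0.873, θ ≈ 156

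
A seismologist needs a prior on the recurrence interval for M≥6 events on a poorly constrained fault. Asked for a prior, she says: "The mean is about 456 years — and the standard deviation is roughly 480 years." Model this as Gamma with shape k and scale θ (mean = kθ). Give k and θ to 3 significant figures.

k ≈ 0.902, θ ≈ 505

For Gamma(k, scale θ): mean = kθ, variance = kθ², so CV = 1/√k.
CV = SD/mean = 480/456 = 1.053, hence k = 1/CV² = 0.902.
Then θ = mean/k = 456/0.902 = 505.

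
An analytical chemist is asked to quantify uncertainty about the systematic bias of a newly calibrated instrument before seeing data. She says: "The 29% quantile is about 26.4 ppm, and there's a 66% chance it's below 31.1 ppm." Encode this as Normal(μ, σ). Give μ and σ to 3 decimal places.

μ = 29.093, σ = 4.866

The p-quantile of Normal(μ,σ) is μ + z_p·σ, with z_{0.29} = -0.5534 and z_{0.66} = 0.4125.
Eliminate σ: μ = (z₂·x₁ − z₁·x₂)/(z₂ − z₁) = (0.4125·26.4 − (-0.5534)·31.1)/0.9658 = 29.093.
Then σ = (x₂ − x₁)/(z₂ − z₁) = (31.1 − 26.4)/0.9658 = 4.866.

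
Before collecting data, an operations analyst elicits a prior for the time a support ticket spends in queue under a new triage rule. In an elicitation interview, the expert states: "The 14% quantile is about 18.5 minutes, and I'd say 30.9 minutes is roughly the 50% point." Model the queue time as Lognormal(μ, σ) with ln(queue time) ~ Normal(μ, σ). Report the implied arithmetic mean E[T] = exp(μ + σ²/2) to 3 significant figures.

E[T] ≈ 34.6 minutes

If T ~ Lognormal(μ,σ) then ln T ~ Normal(μ,σ), so the p-quantile of ln T is μ + z_p·σ.
ln(18.5) = 2.918 and ln(30.9) = 3.431; z_{0.14} = -1.08, z_{0.5} = 0.
σ = (3.431 − 2.918)/(0 − (-1.08)) = 0.475.
μ = 2.918 − (-1.08)·0.475 = 3.431.
E[T] = exp(μ + σ²/2) = exp(3.431 + 0.1127) = 34.6 minutes.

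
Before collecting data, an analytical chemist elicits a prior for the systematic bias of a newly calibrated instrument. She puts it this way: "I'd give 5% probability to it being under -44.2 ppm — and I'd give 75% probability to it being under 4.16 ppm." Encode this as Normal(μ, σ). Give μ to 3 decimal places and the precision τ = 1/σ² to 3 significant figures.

The p-quantile of Normal(μ,σ) is μ + z_p·σ, with z_{0.05} = -1.645 and z_{0.75} = 0.6745.
Eliminate σ: μ = (z₂·x₁ − z₁·x₂)/(z₂ − z₁) = (0.6745·-44.2 − (-1.645)·4.16)/2.319 = -9.904.
Then σ = (x₂ − x₁)/(z₂ − z₁) = (4.16 − -44.2)/2.319 = 20.851.
Precision τ = 1/σ² = 1/20.85² = 0.0023.

μ = -9.904, τ = 0.0023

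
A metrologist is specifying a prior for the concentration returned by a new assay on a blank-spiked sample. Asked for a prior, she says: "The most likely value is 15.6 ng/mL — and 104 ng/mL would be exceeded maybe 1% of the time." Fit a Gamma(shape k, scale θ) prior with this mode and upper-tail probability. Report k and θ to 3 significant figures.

Gamma(k,θ) with k>1 has mode (k−1)θ, so θ = 15.6/(k−1).
Need P(X < 104) = 0.99 with θ tied to k this way. Start at k = 2, θ = 15.6: P(X<104) ≈ 0.990.
Too high — lower k to spread out. Iterating converges to k ≈ 1.99.
Then θ = 15.6/(1.99−1) ≈ 15.7.

k ≈ 1.99, θ ≈ 15.7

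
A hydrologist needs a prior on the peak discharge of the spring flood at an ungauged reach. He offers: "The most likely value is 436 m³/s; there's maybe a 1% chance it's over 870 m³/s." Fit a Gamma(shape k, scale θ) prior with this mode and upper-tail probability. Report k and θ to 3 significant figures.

k ≈ 11.3, θ ≈ 42.3

Gamma(k,θ) with k>1 has mode (k−1)θ, so θ = 436/(k−1).
Need P(X < 870) = 0.99 with θ tied to k this way. Start at k = 2, θ = 436: P(X<870) ≈ 0.593.
Too low — raise k to concentrate. Iterating converges to k ≈ 11.3.
Then θ = 436/(11.3−1) ≈ 42.3.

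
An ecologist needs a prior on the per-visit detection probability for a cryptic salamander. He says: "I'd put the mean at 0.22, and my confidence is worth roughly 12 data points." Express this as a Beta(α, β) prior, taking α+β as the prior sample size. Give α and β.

Under the effective-sample-size interpretation, Beta(α, β) has prior mean α/(α+β) and prior sample size α+β.
So α+β = 12 and α/(α+β) = 0.22, giving α = 0.22·12 = 2.64 and β = 12 − 2.64 = 9.36.

α = 2.64, β = 9.36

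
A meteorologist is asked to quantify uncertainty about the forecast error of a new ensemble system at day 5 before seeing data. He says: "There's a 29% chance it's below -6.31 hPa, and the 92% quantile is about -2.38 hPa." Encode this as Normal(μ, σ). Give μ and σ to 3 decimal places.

For Normal(μ,σ), the p-quantile is μ + z_p·σ. Here z_{0.29} = -0.5534, z_{0.92} = 1.405.
So -6.31 = μ − 0.5534σ and -2.38 = μ + 1.405σ.
Subtracting: σ = (-2.38 − -6.31)/(1.405 − (-0.5534)) = 2.007.
Then μ = -6.31 − (-0.5534)·2.007 = -5.200.

μ = -5.200, σ = 2.007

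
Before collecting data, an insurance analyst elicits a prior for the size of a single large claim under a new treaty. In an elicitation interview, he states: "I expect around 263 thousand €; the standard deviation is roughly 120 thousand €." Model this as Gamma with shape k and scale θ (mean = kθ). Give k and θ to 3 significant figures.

k ≈ 4.8, θ ≈ 54.8

For Gamma(k, scale θ): mean = kθ, variance = kθ², so CV = 1/√k.
CV = SD/mean = 120/263 = 0.4563, hence k = 1/CV² = 4.8.
Then θ = mean/k = 263/4.8 = 54.8.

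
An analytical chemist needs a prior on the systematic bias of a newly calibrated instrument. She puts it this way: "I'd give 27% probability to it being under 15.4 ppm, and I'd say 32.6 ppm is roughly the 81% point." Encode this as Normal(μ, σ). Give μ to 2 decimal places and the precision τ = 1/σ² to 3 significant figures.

For Normal(μ,σ), the p-quantile is μ + z_p·σ. Here z_{0.27} = -0.6128, z_{0.81} = 0.8779.
So 15.4 = μ − 0.6128σ and 32.6 = μ + 0.8779σ.
Subtracting: σ = (32.6 − 15.4)/(0.8779 − (-0.6128)) = 11.54.
Then μ = 15.4 − (-0.6128)·11.54 = 22.47.
Precision τ = 1/σ² = 1/11.54² = 0.00751.

μ = 22.47, τ = 0.00751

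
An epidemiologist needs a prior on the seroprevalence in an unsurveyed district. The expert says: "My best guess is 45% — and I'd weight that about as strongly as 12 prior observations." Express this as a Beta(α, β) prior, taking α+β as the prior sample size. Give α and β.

Under the effective-sample-size interpretation, Beta(α, β) has prior mean α/(α+β) and prior sample size α+β.
So α+β = 12 and α/(α+β) = 0.45, giving α = 0.45·12 = 5.4 and β = 12 − 5.4 = 6.6.

α = 5.4, β = 6.6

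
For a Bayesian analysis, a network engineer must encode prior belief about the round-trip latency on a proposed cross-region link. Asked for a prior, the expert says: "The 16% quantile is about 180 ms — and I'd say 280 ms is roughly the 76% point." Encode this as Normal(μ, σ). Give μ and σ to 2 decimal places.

μ = 238.47, σ = 58.80

For Normal(μ,σ), the p-quantile is μ + z_p·σ. Here z_{0.16} = -0.9945, z_{0.76} = 0.7063.
So 180 = μ − 0.9945σ and 280 = μ + 0.7063σ.
Subtracting: σ = (280 − 180)/(0.7063 − (-0.9945)) = 58.80.
Then μ = 180 − (-0.9945)·58.80 = 238.47.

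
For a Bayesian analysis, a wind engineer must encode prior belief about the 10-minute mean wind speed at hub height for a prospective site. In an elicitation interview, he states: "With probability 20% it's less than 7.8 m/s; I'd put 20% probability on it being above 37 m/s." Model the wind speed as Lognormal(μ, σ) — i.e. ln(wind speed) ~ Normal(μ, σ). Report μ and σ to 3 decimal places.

If T ~ Lognormal(μ,σ) then ln T ~ Normal(μ,σ), so the p-quantile of ln T is μ + z_p·σ.
ln(7.8) = 2.054 and ln(37) = 3.611; z_{0.2} = -0.8416, z_{0.8} = 0.8416.
σ = (3.611 − 2.054)/(0.8416 − (-0.8416)) = 0.925.
μ = 2.054 − (-0.8416)·0.925 = 2.833.

μ ≈ 2.833, σ ≈ 0.925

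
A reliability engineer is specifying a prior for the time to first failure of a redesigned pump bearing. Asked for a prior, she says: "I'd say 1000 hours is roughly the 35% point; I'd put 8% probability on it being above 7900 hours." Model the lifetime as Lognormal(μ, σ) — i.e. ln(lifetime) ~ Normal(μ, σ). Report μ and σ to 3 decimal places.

μ ≈ 7.353, σ ≈ 1.154

If T ~ Lognormal(μ,σ) then ln T ~ Normal(μ,σ), so the p-quantile of ln T is μ + z_p·σ.
ln(1000) = 6.908 and ln(7900) = 8.975; z_{0.35} = -0.3853, z_{0.92} = 1.405.
σ = (8.975 − 6.908)/(1.405 − (-0.3853)) = 1.154.
μ = 6.908 − (-0.3853)·1.154 = 7.353.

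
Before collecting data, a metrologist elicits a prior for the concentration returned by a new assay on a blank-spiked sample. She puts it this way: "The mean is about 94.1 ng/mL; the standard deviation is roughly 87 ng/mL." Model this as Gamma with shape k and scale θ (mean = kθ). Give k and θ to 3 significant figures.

For Gamma(k, scale θ): mean = kθ, variance = kθ², so CV = 1/√k.
CV = SD/mean = 87/94.1 = 0.9245, hence k = 1/CV² = 1.17.
Then θ = mean/k = 94.1/1.17 = 80.4.

k ≈ 1.17, θ ≈ 80.4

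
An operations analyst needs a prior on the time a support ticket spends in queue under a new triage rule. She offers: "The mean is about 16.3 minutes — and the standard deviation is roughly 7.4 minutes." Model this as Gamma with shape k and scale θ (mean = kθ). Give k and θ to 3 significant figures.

For Gamma(k, scale θ): mean = kθ, variance = kθ², so CV = 1/√k.
CV = SD/mean = 7.4/16.3 = 0.454, hence k = 1/CV² = 4.85.
Then θ = mean/k = 16.3/4.85 = 3.36.

k ≈ 4.85, θ ≈ 3.36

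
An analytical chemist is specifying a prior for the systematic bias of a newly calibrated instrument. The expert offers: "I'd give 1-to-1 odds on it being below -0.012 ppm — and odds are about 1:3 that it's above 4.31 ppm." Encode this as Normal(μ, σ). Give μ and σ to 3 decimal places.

The p-quantile of Normal(μ,σ) is μ + z_p·σ, with z_{0.5} = 0 and z_{0.75} = 0.6745.
Eliminate σ: μ = (z₂·x₁ − z₁·x₂)/(z₂ − z₁) = (0.6745·-0.012 − (0)·4.31)/0.6745 = -0.012.
Then σ = (x₂ − x₁)/(z₂ − z₁) = (4.31 − -0.012)/0.6745 = 6.408.

μ = -0.012, σ = 6.408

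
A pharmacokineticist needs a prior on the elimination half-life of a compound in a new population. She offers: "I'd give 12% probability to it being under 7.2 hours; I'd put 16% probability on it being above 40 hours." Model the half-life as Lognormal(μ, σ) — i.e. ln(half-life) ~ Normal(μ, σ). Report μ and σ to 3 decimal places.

If T ~ Lognormal(μ,σ) then ln T ~ Normal(μ,σ), so the p-quantile of ln T is μ + z_p·σ.
ln(7.2) = 1.974 and ln(40) = 3.689; z_{0.12} = -1.175, z_{0.84} = 0.9945.
σ = (3.689 − 1.974)/(0.9945 − (-1.175)) = 0.790.
μ = 1.974 − (-1.175)·0.790 = 2.903.

μ ≈ 2.903, σ ≈ 0.790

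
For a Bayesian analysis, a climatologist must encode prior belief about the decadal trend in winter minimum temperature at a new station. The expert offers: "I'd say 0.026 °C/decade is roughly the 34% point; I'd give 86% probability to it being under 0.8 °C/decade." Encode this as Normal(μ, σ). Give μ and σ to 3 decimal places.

For Normal(μ,σ), the p-quantile is μ + z_p·σ. Here z_{0.34} = -0.4125, z_{0.86} = 1.08.
So 0.026 = μ − 0.4125σ and 0.8 = μ + 1.08σ.
Subtracting: σ = (0.8 − 0.026)/(1.08 − (-0.4125)) = 0.518.
Then μ = 0.026 − (-0.4125)·0.518 = 0.240.

μ = 0.240, σ = 0.518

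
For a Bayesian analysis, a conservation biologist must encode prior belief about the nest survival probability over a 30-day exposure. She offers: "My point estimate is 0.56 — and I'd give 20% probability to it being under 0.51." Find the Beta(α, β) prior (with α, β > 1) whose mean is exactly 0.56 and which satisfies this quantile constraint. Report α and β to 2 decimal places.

α ≈ 38.91, β ≈ 30.57

With mean 0.56 fixed, write α = 0.56s, β = 0.44s where s = α+β.
Need P(θ < 0.51) = 0.2 under Beta(0.56s, 0.44s). Normal approximation: (q−m)/√(m(1−m)/s) ≈ z_{0.2} = -0.842, so s ≈ 0.56·0.44·(-0.842)²/(0.51−0.56)² = 69.8.
At s = 69.8: P(θ<0.51) ≈ 0.199. Adjusting to match 0.2 gives s ≈ 69.48.
So α = 0.56·69.48 ≈ 38.91, β = 0.44·69.48 ≈ 30.57.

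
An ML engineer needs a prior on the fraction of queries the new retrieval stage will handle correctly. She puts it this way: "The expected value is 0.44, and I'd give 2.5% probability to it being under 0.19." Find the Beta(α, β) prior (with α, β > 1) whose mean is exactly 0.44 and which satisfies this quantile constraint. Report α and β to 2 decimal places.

With mean 0.44 fixed, write α = 0.44s, β = 0.56s where s = α+β.
Need P(θ < 0.19) = 0.025 under Beta(0.44s, 0.56s). Normal approximation: (q−m)/√(m(1−m)/s) ≈ z_{0.025} = -1.96, so s ≈ 0.44·0.56·(-1.96)²/(0.19−0.44)² = 15.1.
At s = 15.1: P(θ<0.19) ≈ 0.015. Adjusting to match 0.025 gives s ≈ 12.55.
So α = 0.44·12.55 ≈ 5.52, β = 0.56·12.55 ≈ 7.03.

α ≈ 5.52, β ≈ 7.03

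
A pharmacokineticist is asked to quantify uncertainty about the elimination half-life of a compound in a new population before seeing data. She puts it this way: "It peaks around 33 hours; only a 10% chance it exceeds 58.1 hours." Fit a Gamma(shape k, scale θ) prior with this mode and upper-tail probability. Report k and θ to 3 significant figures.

k ≈ 6.94, θ ≈ 5.56

Gamma(k,θ) with k>1 has mode (k−1)θ, so θ = 33/(k−1).
Need P(X < 58.1) = 0.9 with θ tied to k this way. Start at k = 2, θ = 33: P(X<58.1) ≈ 0.525.
Too low — raise k to concentrate. Iterating converges to k ≈ 6.94.
Then θ = 33/(6.94−1) ≈ 5.56.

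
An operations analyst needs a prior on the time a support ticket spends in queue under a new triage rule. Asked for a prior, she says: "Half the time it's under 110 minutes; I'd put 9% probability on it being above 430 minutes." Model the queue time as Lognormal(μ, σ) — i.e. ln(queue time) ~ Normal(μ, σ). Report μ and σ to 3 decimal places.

If T ~ Lognormal(μ,σ) then ln T ~ Normal(μ,σ), so the p-quantile of ln T is μ + z_p·σ.
ln(110) = 4.7 and ln(430) = 6.064; z_{0.5} = 0, z_{0.91} = 1.341.
σ = (6.064 − 4.7)/(1.341 − (0)) = 1.017.
μ = 4.7 − (0)·1.017 = 4.700.

μ ≈ 4.700, σ ≈ 1.017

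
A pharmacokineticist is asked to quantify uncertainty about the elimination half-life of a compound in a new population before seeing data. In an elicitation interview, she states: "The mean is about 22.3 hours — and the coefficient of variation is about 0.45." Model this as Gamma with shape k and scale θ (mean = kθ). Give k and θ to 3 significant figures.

k ≈ 4.94, θ ≈ 4.52

For Gamma(k, scale θ): mean = kθ, variance = kθ², so CV = 1/√k.
CV = 0.45, hence k = 1/CV² = 4.94.
Then θ = mean/k = 22.3/4.94 = 4.52.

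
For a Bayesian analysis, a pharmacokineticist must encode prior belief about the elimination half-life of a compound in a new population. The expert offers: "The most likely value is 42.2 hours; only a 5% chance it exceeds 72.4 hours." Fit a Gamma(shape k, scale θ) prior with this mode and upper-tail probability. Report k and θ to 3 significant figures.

k ≈ 10.6, θ ≈ 4.41

Gamma(k,θ) with k>1 has mode (k−1)θ, so θ = 42.2/(k−1).
Need P(X < 72.4) = 0.95 with θ tied to k this way. Start at k = 2, θ = 42.2: P(X<72.4) ≈ 0.512.
Too low — raise k to concentrate. Iterating converges to k ≈ 10.6.
Then θ = 42.2/(10.6−1) ≈ 4.41.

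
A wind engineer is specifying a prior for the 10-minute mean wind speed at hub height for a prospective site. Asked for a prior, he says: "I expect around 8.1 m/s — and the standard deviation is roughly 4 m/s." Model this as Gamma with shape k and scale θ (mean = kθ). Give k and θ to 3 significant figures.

For Gamma(k, scale θ): mean = kθ, variance = kθ², so CV = 1/√k.
CV = SD/mean = 4/8.1 = 0.4938, hence k = 1/CV² = 4.1.
Then θ = mean/k = 8.1/4.1 = 1.98.

k ≈ 4.1, θ ≈ 1.98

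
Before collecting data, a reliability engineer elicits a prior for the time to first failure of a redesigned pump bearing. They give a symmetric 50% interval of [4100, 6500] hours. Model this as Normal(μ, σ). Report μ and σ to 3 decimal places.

μ = 5300.000, σ = 1779.123

A symmetric 50% interval runs μ ± z·σ with z = 0.6745.
Half-width = 1200, so σ = 1200/0.6745 = 1779.123.
μ is the interval midpoint, 5300.000.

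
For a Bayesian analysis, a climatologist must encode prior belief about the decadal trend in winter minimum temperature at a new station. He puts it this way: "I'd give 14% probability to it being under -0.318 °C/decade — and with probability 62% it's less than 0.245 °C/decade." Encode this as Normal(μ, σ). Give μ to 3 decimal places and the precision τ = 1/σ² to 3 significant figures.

μ = 0.121, τ = 6.06

For Normal(μ,σ), the p-quantile is μ + z_p·σ. Here z_{0.14} = -1.08, z_{0.62} = 0.3055.
So -0.318 = μ − 1.08σ and 0.245 = μ + 0.3055σ.
Subtracting: σ = (0.245 − -0.318)/(0.3055 − (-1.08)) = 0.406.
Then μ = -0.318 − (-1.08)·0.406 = 0.121.
Precision τ = 1/σ² = 1/0.4063² = 6.06.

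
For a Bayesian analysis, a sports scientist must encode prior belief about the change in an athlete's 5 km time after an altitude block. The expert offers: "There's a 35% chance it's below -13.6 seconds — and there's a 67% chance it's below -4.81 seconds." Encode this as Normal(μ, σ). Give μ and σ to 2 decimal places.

The p-quantile of Normal(μ,σ) is μ + z_p·σ, with z_{0.35} = -0.3853 and z_{0.67} = 0.4399.
Eliminate σ: μ = (z₂·x₁ − z₁·x₂)/(z₂ − z₁) = (0.4399·-13.6 − (-0.3853)·-4.81)/0.8252 = -9.50.
Then σ = (x₂ − x₁)/(z₂ − z₁) = (-4.81 − -13.6)/0.8252 = 10.65.

μ = -9.50, σ = 10.65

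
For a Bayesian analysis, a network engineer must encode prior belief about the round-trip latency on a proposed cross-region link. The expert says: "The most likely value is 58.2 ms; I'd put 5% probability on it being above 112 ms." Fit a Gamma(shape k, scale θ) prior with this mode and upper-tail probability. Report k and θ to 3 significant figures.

k ≈ 7.48, θ ≈ 8.98

Gamma(k,θ) with k>1 has mode (k−1)θ, so θ = 58.2/(k−1).
Need P(X < 112) = 0.95 with θ tied to k this way. Start at k = 2, θ = 58.2: P(X<112) ≈ 0.573.
Too low — raise k to concentrate. Iterating converges to k ≈ 7.48.
Then θ = 58.2/(7.48−1) ≈ 8.98.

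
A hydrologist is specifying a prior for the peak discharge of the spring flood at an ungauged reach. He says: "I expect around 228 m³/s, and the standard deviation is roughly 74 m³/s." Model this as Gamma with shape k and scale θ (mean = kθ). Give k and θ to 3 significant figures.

k ≈ 9.49, θ ≈ 24

For Gamma(k, scale θ): mean = kθ, variance = kθ², so CV = 1/√k.
CV = SD/mean = 74/228 = 0.3246, hence k = 1/CV² = 9.49.
Then θ = mean/k = 228/9.49 = 24.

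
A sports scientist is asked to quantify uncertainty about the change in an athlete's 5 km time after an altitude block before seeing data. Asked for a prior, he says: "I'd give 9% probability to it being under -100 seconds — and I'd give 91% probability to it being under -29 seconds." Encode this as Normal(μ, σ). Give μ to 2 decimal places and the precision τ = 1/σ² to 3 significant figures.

μ = -64.50, τ = 0.00143

The p-quantile of Normal(μ,σ) is μ + z_p·σ, with z_{0.09} = -1.341 and z_{0.91} = 1.341.
Eliminate σ: μ = (z₂·x₁ − z₁·x₂)/(z₂ − z₁) = (1.341·-100 − (-1.341)·-29)/2.682 = -64.50.
Then σ = (x₂ − x₁)/(z₂ − z₁) = (-29 − -100)/2.682 = 26.48.
Precision τ = 1/σ² = 1/26.48² = 0.00143.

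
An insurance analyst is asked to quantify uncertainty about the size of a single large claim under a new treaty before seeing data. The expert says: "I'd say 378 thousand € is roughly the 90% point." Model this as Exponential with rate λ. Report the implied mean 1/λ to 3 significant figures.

mean ≈ 164 thousand €

P(T < 378.0) = 1 − e^(−λ·378.0) = 0.9, so λ = −ln(1−0.9)/378.0 = −ln(0.1)/378.0 = 0.00609.
Mean = 1/λ = 164 thousand €.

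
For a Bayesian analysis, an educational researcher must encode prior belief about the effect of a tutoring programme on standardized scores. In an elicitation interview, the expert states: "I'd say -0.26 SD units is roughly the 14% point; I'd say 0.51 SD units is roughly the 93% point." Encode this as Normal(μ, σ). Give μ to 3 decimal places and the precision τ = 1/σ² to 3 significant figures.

The p-quantile of Normal(μ,σ) is μ + z_p·σ, with z_{0.14} = -1.08 and z_{0.93} = 1.476.
Eliminate σ: μ = (z₂·x₁ − z₁·x₂)/(z₂ − z₁) = (1.476·-0.26 − (-1.08)·0.51)/2.556 = 0.065.
Then σ = (x₂ − x₁)/(z₂ − z₁) = (0.51 − -0.26)/2.556 = 0.301.
Precision τ = 1/σ² = 1/0.3012² = 11.

μ = 0.065, τ = 11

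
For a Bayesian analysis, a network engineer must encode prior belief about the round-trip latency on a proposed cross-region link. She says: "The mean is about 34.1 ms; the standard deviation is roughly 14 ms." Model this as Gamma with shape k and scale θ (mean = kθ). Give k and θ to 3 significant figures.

k ≈ 5.93, θ ≈ 5.75

For Gamma(k, scale θ): mean = kθ, variance = kθ², so CV = 1/√k.
CV = SD/mean = 14/34.1 = 0.4106, hence k = 1/CV² = 5.93.
Then θ = mean/k = 34.1/5.93 = 5.75.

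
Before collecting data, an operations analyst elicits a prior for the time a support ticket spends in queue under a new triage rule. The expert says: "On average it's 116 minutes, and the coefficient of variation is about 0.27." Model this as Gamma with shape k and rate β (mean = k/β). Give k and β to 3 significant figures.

k ≈ 13.7, β ≈ 0.118

For Gamma(k, rate β): mean = k/β, variance = k/β², so CV = 1/√k.
CV = 0.27, hence k = 1/CV² = 13.7.
Then β = k/mean = 13.7/116 = 0.118.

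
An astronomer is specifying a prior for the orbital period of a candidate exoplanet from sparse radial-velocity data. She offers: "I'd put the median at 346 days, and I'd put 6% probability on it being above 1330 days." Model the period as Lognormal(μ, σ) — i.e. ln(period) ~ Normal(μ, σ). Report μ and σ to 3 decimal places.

If T ~ Lognormal(μ,σ) then ln T ~ Normal(μ,σ), so the p-quantile of ln T is μ + z_p·σ.
ln(346) = 5.846 and ln(1330) = 7.193; z_{0.5} = 0, z_{0.94} = 1.555.
σ = (7.193 − 5.846)/(1.555 − (0)) = 0.866.
μ = 5.846 − (0)·0.866 = 5.846.

μ ≈ 5.846, σ ≈ 0.866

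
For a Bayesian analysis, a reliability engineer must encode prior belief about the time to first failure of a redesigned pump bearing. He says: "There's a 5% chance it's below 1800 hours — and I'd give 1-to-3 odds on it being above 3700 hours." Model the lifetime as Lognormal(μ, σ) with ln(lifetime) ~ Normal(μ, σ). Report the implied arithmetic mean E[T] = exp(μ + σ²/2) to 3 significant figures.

E[T] ≈ 3150 hours

If T ~ Lognormal(μ,σ) then ln T ~ Normal(μ,σ), so the p-quantile of ln T is μ + z_p·σ.
ln(1800) = 7.496 and ln(3700) = 8.216; z_{0.05} = -1.645, z_{0.75} = 0.6745.
σ = (8.216 − 7.496)/(0.6745 − (-1.645)) = 0.311.
μ = 7.496 − (-1.645)·0.311 = 8.007.
E[T] = exp(μ + σ²/2) = exp(8.007 + 0.0483) = 3150 hours.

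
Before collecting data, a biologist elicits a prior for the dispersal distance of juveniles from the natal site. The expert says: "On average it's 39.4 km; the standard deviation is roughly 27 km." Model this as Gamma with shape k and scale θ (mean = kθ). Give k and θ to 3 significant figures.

k ≈ 2.13, θ ≈ 18.5

For Gamma(k, scale θ): mean = kθ, variance = kθ², so CV = 1/√k.
CV = SD/mean = 27/39.4 = 0.6853, hence k = 1/CV² = 2.13.
Then θ = mean/k = 39.4/2.13 = 18.5.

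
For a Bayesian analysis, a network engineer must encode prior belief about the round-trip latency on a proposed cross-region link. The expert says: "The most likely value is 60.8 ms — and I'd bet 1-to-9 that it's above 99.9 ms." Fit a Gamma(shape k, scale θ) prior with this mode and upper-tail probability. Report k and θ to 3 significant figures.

Gamma(k,θ) with k>1 has mode (k−1)θ, so θ = 60.8/(k−1).
Need P(X < 99.9) = 0.9 with θ tied to k this way. Start at k = 2, θ = 60.8: P(X<99.9) ≈ 0.489.
Too low — raise k to concentrate. Iterating converges to k ≈ 8.65.
Then θ = 60.8/(8.65−1) ≈ 7.95.

k ≈ 8.65, θ ≈ 7.95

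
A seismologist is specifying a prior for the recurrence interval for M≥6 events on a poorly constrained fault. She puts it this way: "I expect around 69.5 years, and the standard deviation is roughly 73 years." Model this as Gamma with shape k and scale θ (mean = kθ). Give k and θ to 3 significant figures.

k ≈ 0.906, θ ≈ 76.7

For Gamma(k, scale θ): mean = kθ, variance = kθ², so CV = 1/√k.
CV = SD/mean = 73/69.5 = 1.05, hence k = 1/CV² = 0.906.
Then θ = mean/k = 69.5/0.906 = 76.7.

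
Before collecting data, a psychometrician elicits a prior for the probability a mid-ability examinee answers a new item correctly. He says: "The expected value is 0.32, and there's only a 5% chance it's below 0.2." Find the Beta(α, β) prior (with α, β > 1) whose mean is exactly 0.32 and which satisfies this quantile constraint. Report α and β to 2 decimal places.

With mean 0.32 fixed, write α = 0.32s, β = 0.68s where s = α+β.
Need P(θ < 0.2) = 0.05 under Beta(0.32s, 0.68s). Normal approximation: (q−m)/√(m(1−m)/s) ≈ z_{0.05} = -1.64, so s ≈ 0.32·0.68·(-1.64)²/(0.2−0.32)² = 40.9.
At s = 40.9: P(θ<0.2) ≈ 0.040. Adjusting to match 0.05 gives s ≈ 36.22.
So α = 0.32·36.22 ≈ 11.59, β = 0.68·36.22 ≈ 24.63.

α ≈ 11.59, β ≈ 24.63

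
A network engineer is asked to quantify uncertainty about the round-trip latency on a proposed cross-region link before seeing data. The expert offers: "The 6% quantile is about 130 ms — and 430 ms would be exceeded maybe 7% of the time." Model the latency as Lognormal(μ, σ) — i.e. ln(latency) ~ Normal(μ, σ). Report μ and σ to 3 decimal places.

If T ~ Lognormal(μ,σ) then ln T ~ Normal(μ,σ), so the p-quantile of ln T is μ + z_p·σ.
ln(130) = 4.868 and ln(430) = 6.064; z_{0.06} = -1.555, z_{0.93} = 1.476.
σ = (6.064 − 4.868)/(1.476 − (-1.555)) = 0.395.
μ = 4.868 − (-1.555)·0.395 = 5.481.

μ ≈ 5.481, σ ≈ 0.395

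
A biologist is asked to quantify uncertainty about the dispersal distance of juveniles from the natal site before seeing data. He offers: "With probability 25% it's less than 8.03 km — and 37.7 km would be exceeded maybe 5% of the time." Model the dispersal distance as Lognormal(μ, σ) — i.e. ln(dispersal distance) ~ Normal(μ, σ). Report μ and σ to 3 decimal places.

μ ≈ 2.533, σ ≈ 0.667

If T ~ Lognormal(μ,σ) then ln T ~ Normal(μ,σ), so the p-quantile of ln T is μ + z_p·σ.
ln(8.03) = 2.083 and ln(37.7) = 3.63; z_{0.25} = -0.6745, z_{0.95} = 1.645.
σ = (3.63 − 2.083)/(1.645 − (-0.6745)) = 0.667.
μ = 2.083 − (-0.6745)·0.667 = 2.533.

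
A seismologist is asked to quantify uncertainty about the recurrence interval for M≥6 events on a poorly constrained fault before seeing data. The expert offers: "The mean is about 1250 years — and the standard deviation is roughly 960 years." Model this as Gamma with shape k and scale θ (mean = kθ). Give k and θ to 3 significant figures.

k ≈ 1.7, θ ≈ 737

For Gamma(k, scale θ): mean = kθ, variance = kθ², so CV = 1/√k.
CV = SD/mean = 960/1250 = 0.768, hence k = 1/CV² = 1.7.
Then θ = mean/k = 1250/1.7 = 737.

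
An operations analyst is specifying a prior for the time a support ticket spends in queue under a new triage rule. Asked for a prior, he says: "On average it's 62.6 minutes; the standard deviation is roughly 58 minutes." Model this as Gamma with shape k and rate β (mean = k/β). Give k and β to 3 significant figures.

k ≈ 1.16, β ≈ 0.0186

For Gamma(k, rate β): mean = k/β, variance = k/β², so CV = 1/√k.
CV = SD/mean = 58/62.6 = 0.9265, hence k = 1/CV² = 1.16.
Then β = k/mean = 1.16/62.6 = 0.0186.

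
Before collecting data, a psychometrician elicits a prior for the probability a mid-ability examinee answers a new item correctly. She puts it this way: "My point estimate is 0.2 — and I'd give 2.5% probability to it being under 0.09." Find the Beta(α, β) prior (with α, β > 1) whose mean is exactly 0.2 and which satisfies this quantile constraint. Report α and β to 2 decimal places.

With mean 0.2 fixed, write α = 0.2s, β = 0.8s where s = α+β.
Need P(θ < 0.09) = 0.025 under Beta(0.2s, 0.8s). Normal approximation: (q−m)/√(m(1−m)/s) ≈ z_{0.025} = -1.96, so s ≈ 0.2·0.8·(-1.96)²/(0.09−0.2)² = 50.8.
At s = 50.8: P(θ<0.09) ≈ 0.010. Adjusting to match 0.025 gives s ≈ 37.40.
So α = 0.2·37.40 ≈ 7.48, β = 0.8·37.40 ≈ 29.92.

α ≈ 7.48, β ≈ 29.92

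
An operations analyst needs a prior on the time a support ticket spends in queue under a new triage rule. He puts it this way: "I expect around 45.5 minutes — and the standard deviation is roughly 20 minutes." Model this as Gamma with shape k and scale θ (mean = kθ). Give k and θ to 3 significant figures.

For Gamma(k, scale θ): mean = kθ, variance = kθ², so CV = 1/√k.
CV = SD/mean = 20/45.5 = 0.4396, hence k = 1/CV² = 5.18.
Then θ = mean/k = 45.5/5.18 = 8.79.

k ≈ 5.18, θ ≈ 8.79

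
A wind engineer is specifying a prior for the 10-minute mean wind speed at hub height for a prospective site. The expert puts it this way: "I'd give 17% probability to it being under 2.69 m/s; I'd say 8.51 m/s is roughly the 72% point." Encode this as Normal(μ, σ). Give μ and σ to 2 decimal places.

μ = 6.30, σ = 3.79

The p-quantile of Normal(μ,σ) is μ + z_p·σ, with z_{0.17} = -0.9542 and z_{0.72} = 0.5828.
Eliminate σ: μ = (z₂·x₁ − z₁·x₂)/(z₂ − z₁) = (0.5828·2.69 − (-0.9542)·8.51)/1.537 = 6.30.
Then σ = (x₂ − x₁)/(z₂ − z₁) = (8.51 − 2.69)/1.537 = 3.79.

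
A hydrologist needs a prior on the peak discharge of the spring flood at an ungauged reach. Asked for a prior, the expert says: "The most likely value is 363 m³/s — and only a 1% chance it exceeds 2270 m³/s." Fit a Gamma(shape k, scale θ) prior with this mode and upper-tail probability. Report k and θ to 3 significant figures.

k ≈ 2.09, θ ≈ 334

Gamma(k,θ) with k>1 has mode (k−1)θ, so θ = 363/(k−1).
Need P(X < 2270) = 0.99 with θ tied to k this way. Start at k = 2, θ = 363: P(X<2270) ≈ 0.986.
Too low — raise k to concentrate. Iterating converges to k ≈ 2.09.
Then θ = 363/(2.09−1) ≈ 334.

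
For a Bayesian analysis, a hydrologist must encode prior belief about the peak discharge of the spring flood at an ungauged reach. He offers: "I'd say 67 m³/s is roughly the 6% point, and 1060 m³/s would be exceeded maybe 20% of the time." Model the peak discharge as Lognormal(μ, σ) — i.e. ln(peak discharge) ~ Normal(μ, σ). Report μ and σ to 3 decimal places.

If T ~ Lognormal(μ,σ) then ln T ~ Normal(μ,σ), so the p-quantile of ln T is μ + z_p·σ.
ln(67) = 4.205 and ln(1060) = 6.966; z_{0.06} = -1.555, z_{0.8} = 0.8416.
σ = (6.966 − 4.205)/(0.8416 − (-1.555)) = 1.152.
μ = 4.205 − (-1.555)·1.152 = 5.996.

μ ≈ 5.996, σ ≈ 1.152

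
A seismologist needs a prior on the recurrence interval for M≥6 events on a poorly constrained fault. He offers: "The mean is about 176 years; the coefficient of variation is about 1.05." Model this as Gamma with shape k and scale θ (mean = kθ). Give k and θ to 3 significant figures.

For Gamma(k, scale θ): mean = kθ, variance = kθ², so CV = 1/√k.
CV = 1.05, hence k = 1/CV² = 0.907.
Then θ = mean/k = 176/0.907 = 194.

k ≈ 0.907, θ ≈ 194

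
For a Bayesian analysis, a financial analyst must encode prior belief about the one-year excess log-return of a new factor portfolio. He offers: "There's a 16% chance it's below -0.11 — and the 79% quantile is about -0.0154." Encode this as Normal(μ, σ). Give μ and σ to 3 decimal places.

μ = -0.058, σ = 0.053

For Normal(μ,σ), the p-quantile is μ + z_p·σ. Here z_{0.16} = -0.9945, z_{0.79} = 0.8064.
So -0.11 = μ − 0.9945σ and -0.0154 = μ + 0.8064σ.
Subtracting: σ = (-0.0154 − -0.11)/(0.8064 − (-0.9945)) = 0.053.
Then μ = -0.11 − (-0.9945)·0.053 = -0.058.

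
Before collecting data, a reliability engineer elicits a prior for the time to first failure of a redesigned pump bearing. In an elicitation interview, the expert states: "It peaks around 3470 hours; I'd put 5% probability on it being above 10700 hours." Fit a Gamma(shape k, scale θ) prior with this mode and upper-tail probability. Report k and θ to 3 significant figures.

k ≈ 3.08, θ ≈ 1670

Gamma(k,θ) with k>1 has mode (k−1)θ, so θ = 3470/(k−1).
Need P(X < 10700) = 0.95 with θ tied to k this way. Start at k = 2, θ = 3470: P(X<10700) ≈ 0.813.
Too low — raise k to concentrate. Iterating converges to k ≈ 3.08.
Then θ = 3470/(3.08−1) ≈ 1670.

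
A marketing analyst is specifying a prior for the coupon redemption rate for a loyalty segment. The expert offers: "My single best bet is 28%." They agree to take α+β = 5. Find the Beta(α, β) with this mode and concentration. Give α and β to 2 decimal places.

α = 1.84, β = 3.16

For α,β > 1 the Beta mode is (α−1)/(α+β−2). With α+β = 5, the mode is (α−1)/3.
Set (α−1)/3 = 0.28 → α = 1 + 0.28·3 = 1.84.
β = 5 − α = 3.16.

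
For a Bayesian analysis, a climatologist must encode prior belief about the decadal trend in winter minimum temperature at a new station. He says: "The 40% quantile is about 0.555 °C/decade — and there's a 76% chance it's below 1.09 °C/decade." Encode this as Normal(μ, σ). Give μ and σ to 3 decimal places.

For Normal(μ,σ), the p-quantile is μ + z_p·σ. Here z_{0.4} = -0.2533, z_{0.76} = 0.7063.
So 0.555 = μ − 0.2533σ and 1.09 = μ + 0.7063σ.
Subtracting: σ = (1.09 − 0.555)/(0.7063 − (-0.2533)) = 0.557.
Then μ = 0.555 − (-0.2533)·0.557 = 0.696.

μ = 0.696, σ = 0.557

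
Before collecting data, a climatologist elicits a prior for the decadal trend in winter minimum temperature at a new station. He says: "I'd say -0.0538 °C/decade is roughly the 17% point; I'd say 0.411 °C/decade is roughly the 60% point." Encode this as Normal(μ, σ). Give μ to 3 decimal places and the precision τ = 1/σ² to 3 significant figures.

For Normal(μ,σ), the p-quantile is μ + z_p·σ. Here z_{0.17} = -0.9542, z_{0.6} = 0.2533.
So -0.0538 = μ − 0.9542σ and 0.411 = μ + 0.2533σ.
Subtracting: σ = (0.411 − -0.0538)/(0.2533 − (-0.9542)) = 0.385.
Then μ = -0.0538 − (-0.9542)·0.385 = 0.313.
Precision τ = 1/σ² = 1/0.3849² = 6.75.

μ = 0.313, τ = 6.75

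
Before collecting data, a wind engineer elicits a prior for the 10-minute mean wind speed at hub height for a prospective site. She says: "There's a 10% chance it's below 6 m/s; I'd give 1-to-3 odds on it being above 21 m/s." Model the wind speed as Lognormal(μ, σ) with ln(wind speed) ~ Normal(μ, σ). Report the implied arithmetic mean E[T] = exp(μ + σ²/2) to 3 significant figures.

If T ~ Lognormal(μ,σ) then ln T ~ Normal(μ,σ), so the p-quantile of ln T is μ + z_p·σ.
ln(6) = 1.792 and ln(21) = 3.045; z_{0.1} = -1.282, z_{0.75} = 0.6745.
σ = (3.045 − 1.792)/(0.6745 − (-1.282)) = 0.640.
μ = 1.792 − (-1.282)·0.640 = 2.613.
E[T] = exp(μ + σ²/2) = exp(2.613 + 0.2051) = 16.7 m/s.

E[T] ≈ 16.7 m/s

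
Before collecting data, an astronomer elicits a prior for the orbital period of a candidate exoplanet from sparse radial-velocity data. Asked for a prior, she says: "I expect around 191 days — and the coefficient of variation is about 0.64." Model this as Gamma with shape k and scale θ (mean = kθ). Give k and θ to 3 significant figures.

k ≈ 2.44, θ ≈ 78.2

For Gamma(k, scale θ): mean = kθ, variance = kθ², so CV = 1/√k.
CV = 0.64, hence k = 1/CV² = 2.44.
Then θ = mean/k = 191/2.44 = 78.2.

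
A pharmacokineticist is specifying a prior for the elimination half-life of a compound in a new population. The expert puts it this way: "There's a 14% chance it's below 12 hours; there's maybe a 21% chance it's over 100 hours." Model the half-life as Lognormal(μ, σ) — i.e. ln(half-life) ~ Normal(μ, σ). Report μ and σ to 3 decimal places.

μ ≈ 3.699, σ ≈ 1.124

If T ~ Lognormal(μ,σ) then ln T ~ Normal(μ,σ), so the p-quantile of ln T is μ + z_p·σ.
ln(12) = 2.485 and ln(100) = 4.605; z_{0.14} = -1.08, z_{0.79} = 0.8064.
σ = (4.605 − 2.485)/(0.8064 − (-1.08)) = 1.124.
μ = 2.485 − (-1.08)·1.124 = 3.699.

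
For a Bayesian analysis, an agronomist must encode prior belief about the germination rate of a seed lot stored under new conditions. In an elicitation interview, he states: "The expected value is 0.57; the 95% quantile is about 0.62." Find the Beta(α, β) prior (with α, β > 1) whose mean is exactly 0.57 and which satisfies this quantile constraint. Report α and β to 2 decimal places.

α ≈ 148.86, β ≈ 112.30

With mean 0.57 fixed, write α = 0.57s, β = 0.43s where s = α+β.
Need P(θ < 0.62) = 0.95 under Beta(0.57s, 0.43s). Normal approximation: (q−m)/√(m(1−m)/s) ≈ z_{0.95} = 1.64, so s ≈ 0.57·0.43·(1.64)²/(0.62−0.57)² = 265.3.
At s = 265.3: P(θ<0.62) ≈ 0.951. Adjusting to match 0.95 gives s ≈ 261.17.
So α = 0.57·261.17 ≈ 148.86, β = 0.43·261.17 ≈ 112.30.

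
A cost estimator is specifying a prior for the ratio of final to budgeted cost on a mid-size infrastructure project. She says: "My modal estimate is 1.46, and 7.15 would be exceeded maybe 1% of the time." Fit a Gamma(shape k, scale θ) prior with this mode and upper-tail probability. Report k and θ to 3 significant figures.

Gamma(k,θ) with k>1 has mode (k−1)θ, so θ = 1.46/(k−1).
Need P(X < 7.15) = 0.99 with θ tied to k this way. Start at k = 2, θ = 1.46: P(X<7.15) ≈ 0.956.
Too low — raise k to concentrate. Iterating converges to k ≈ 2.56.
Then θ = 1.46/(2.56−1) ≈ 0.934.

k ≈ 2.56, θ ≈ 0.934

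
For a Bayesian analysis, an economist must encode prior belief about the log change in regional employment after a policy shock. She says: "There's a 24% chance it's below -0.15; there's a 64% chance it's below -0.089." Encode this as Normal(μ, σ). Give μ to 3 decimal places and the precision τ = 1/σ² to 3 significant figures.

For Normal(μ,σ), the p-quantile is μ + z_p·σ. Here z_{0.24} = -0.7063, z_{0.64} = 0.3585.
So -0.15 = μ − 0.7063σ and -0.089 = μ + 0.3585σ.
Subtracting: σ = (-0.089 − -0.15)/(0.3585 − (-0.7063)) = 0.057.
Then μ = -0.15 − (-0.7063)·0.057 = -0.110.
Precision τ = 1/σ² = 1/0.05729² = 305.

μ = -0.110, τ = 305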